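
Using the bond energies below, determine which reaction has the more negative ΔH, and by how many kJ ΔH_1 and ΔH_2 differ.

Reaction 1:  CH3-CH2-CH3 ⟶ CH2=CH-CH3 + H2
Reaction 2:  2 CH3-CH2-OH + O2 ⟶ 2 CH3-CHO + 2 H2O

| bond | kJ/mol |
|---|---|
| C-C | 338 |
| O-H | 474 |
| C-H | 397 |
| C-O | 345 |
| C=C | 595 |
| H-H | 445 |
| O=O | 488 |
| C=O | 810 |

Reaction 2, by 688 kJ

Reaction 1:
  Bonds broken (reactants):
    C-C: 2 × 338 = 676
    C-H: 8 × 397 = 3176
    Σ(broken) = 3852 kJ
  Bonds formed (products):
    C-C: 1 × 338 = 338
    C-H: 6 × 397 = 2382
    C=C: 1 × 595 = 595
    H-H: 1 × 445 = 445
    Σ(formed) = 3760 kJ
  ΔH_1 = 3852 − 3760 = +92 kJ
Reaction 2:
  Bonds broken (reactants):
    C-C: 2 × 338 = 676
    C-H: 10 × 397 = 3970
    C-O: 2 × 345 = 690
    O-H: 2 × 474 = 948
    O=O: 1 × 488 = 488
    Σ(broken) = 6772 kJ
  Bonds formed (products):
    C-C: 2 × 338 = 676
    C-H: 8 × 397 = 3176
    C=O: 2 × 810 = 1620
    O-H: 4 × 474 = 1896
    Σ(formed) = 7368 kJ
  ΔH_2 = 6772 − 7368 = −596 kJ
ΔH_1 − ΔH_2 = +688 kJ, so reaction 2 has the more negative ΔH; |ΔH_1 − ΔH_2| = 688 kJ.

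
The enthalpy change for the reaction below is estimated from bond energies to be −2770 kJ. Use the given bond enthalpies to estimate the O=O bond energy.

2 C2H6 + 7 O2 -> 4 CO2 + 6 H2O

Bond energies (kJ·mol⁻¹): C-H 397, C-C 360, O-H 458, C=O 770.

Let D be the O=O bond energy.
Σ(broken) = 2×360 + 12×397 + 7×D = 5484 + 7D
Σ(formed) = 8×770 + 12×458 = 11656
ΔH = Σ(broken) − Σ(formed) = (5484 + 7D) − (11656) = −6172 + 7D
Setting this equal to −2770 kJ gives 7D = 3402, so D = 486 kJ/mol.

D(O=O) ≈ 486 kJ/mol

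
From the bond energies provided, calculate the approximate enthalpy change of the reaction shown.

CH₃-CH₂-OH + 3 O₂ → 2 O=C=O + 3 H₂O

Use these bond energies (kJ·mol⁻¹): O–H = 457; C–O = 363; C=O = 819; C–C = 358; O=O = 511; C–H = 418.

Bonds broken (reactants):
  C–C: 1 × 358 = 358
  C–H: 5 × 418 = 2090
  C–O: 1 × 363 = 363
  O–H: 1 × 457 = 457
  O=O: 3 × 511 = 1533
  Σ(broken) = 4801 kJ
Bonds formed (products):
  C=O: 4 × 819 = 3276
  O–H: 6 × 457 = 2742
  Σ(formed) = 6018 kJ
ΔH = Σ(broken) − Σ(formed) = 4801 − 6018 = −1217 kJ

ΔH ≈ −1217 kJ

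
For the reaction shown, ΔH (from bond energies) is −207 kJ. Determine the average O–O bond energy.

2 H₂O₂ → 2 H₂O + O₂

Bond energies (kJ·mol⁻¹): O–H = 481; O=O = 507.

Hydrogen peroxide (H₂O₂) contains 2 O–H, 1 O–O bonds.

Let D be the O–O bond energy.
Σ(broken) = 4×481 + 2×D = 1924 + 2D
Σ(formed) = 4×481 + 1×507 = 2431
ΔH = Σ(broken) − Σ(formed) = (1924 + 2D) − (2431) = −507 + 2D
Setting this equal to −207 kJ gives 2D = 300, so D = 150 kJ/mol.

D(O–O) ≈ 150 kJ/mol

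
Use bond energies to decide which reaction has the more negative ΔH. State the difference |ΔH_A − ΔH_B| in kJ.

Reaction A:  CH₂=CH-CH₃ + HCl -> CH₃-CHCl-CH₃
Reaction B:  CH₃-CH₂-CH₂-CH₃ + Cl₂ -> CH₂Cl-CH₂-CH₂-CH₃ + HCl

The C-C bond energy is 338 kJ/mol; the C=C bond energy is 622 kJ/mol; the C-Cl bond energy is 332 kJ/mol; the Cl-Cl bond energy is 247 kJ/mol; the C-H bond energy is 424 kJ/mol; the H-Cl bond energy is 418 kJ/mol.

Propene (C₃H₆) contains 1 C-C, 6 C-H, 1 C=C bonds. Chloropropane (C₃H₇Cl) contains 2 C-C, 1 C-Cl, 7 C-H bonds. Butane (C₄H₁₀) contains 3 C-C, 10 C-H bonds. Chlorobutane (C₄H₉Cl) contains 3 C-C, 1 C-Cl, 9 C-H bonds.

Reaction A:
  Bonds broken (reactants):
    C-C: 1 × 338 = 338
    C-H: 6 × 424 = 2544
    C=C: 1 × 622 = 622
    H-Cl: 1 × 418 = 418
    Σ(broken) = 3922 kJ
  Bonds formed (products):
    C-C: 2 × 338 = 676
    C-Cl: 1 × 332 = 332
    C-H: 7 × 424 = 2968
    Σ(formed) = 3976 kJ
  ΔH_A = 3922 − 3976 = −54 kJ
Reaction B:
  Bonds broken (reactants):
    C-C: 3 × 338 = 1014
    C-H: 10 × 424 = 4240
    Cl-Cl: 1 × 247 = 247
    Σ(broken) = 5501 kJ
  Bonds formed (products):
    C-C: 3 × 338 = 1014
    C-Cl: 1 × 332 = 332
    C-H: 9 × 424 = 3816
    H-Cl: 1 × 418 = 418
    Σ(formed) = 5580 kJ
  ΔH_B = 5501 − 5580 = −79 kJ
ΔH_A − ΔH_B = +25 kJ, so reaction B has the more negative ΔH; |ΔH_A − ΔH_B| = 25 kJ.

Reaction B, by 25 kJ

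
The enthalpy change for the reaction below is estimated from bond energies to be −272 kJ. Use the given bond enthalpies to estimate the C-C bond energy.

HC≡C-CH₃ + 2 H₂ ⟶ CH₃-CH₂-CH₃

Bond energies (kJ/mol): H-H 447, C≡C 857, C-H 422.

D(C-C) ≈ 335 kJ/mol

Let D be the C-C bond energy.
Σ(broken) = 1×857 + 1×D + 4×422 + 2×447 = 3439 + D
Σ(formed) = 2×D + 8×422 = 3376 + 2D
ΔH = Σ(broken) − Σ(formed) = (3439 + D) − (3376 + 2D) = +63 − D
Setting this equal to −272 kJ gives D = 335 kJ/mol.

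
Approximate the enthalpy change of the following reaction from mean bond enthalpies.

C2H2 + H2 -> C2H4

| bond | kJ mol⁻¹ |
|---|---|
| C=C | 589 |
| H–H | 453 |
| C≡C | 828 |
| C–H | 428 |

Bonds broken (reactants):
  C≡C: 1 × 828 = 828
  C–H: 2 × 428 = 856
  H–H: 1 × 453 = 453
  Σ(broken) = 2137 kJ
Bonds formed (products):
  C–H: 4 × 428 = 1712
  C=C: 1 × 589 = 589
  Σ(formed) = 2301 kJ
ΔH = Σ(broken) − Σ(formed) = 2137 − 2301 = −164 kJ

ΔH ≈ −164 kJ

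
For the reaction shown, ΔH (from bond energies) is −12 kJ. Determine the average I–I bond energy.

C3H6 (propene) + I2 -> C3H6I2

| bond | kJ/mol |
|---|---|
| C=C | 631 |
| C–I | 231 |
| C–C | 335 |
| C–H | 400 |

Let D be the I–I bond energy.
Σ(broken) = 1×335 + 6×400 + 1×631 + 1×D = 3366 + D
Σ(formed) = 2×335 + 6×400 + 2×231 = 3532
ΔH = Σ(broken) − Σ(formed) = (3366 + D) − (3532) = −166 + D
Setting this equal to −12 kJ gives D = 154 kJ/mol.

D(I–I) ≈ 154 kJ/mol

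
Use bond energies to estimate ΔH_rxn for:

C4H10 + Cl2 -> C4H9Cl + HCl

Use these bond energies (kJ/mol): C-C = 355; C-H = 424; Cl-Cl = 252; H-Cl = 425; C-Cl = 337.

Bonds broken (reactants):
  C-C: 3 × 355 = 1065
  C-H: 10 × 424 = 4240
  Cl-Cl: 1 × 252 = 252
  Σ(broken) = 5557 kJ
Bonds formed (products):
  C-C: 3 × 355 = 1065
  C-Cl: 1 × 337 = 337
  C-H: 9 × 424 = 3816
  H-Cl: 1 × 425 = 425
  Σ(formed) = 5643 kJ
ΔH = Σ(broken) − Σ(formed) = 5557 − 5643 = −86 kJ

ΔH ≈ −86 kJ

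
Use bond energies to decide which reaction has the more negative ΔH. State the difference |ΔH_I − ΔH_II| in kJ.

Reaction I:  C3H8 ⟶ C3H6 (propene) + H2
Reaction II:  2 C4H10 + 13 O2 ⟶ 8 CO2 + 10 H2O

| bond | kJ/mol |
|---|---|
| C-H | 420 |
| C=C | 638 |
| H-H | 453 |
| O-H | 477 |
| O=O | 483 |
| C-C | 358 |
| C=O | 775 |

Reaction I:
  Bonds broken (reactants):
    C-C: 2 × 358 = 716
    C-H: 8 × 420 = 3360
    Σ(broken) = 4076 kJ
  Bonds formed (products):
    C-C: 1 × 358 = 358
    C-H: 6 × 420 = 2520
    C=C: 1 × 638 = 638
    H-H: 1 × 453 = 453
    Σ(formed) = 3969 kJ
  ΔH_I = 4076 − 3969 = +107 kJ
Reaction II:
  Bonds broken (reactants):
    C-C: 6 × 358 = 2148
    C-H: 20 × 420 = 8400
    O=O: 13 × 483 = 6279
    Σ(broken) = 16827 kJ
  Bonds formed (products):
    C=O: 16 × 775 = 12400
    O-H: 20 × 477 = 9540
    Σ(formed) = 21940 kJ
  ΔH_II = 16827 − 21940 = −5113 kJ
ΔH_I − ΔH_II = +5220 kJ, so reaction II has the more negative ΔH; |ΔH_I − ΔH_II| = 5220 kJ.

Reaction II, by 5220 kJ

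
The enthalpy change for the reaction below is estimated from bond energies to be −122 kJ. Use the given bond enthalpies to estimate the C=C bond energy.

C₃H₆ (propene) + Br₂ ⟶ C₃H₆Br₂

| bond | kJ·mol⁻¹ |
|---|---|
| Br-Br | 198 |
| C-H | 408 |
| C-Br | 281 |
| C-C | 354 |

Let D be the C=C bond energy.
Σ(broken) = 1×198 + 1×354 + 6×408 + 1×D = 3000 + D
Σ(formed) = 2×281 + 2×354 + 6×408 = 3718
ΔH = Σ(broken) − Σ(formed) = (3000 + D) − (3718) = −718 + D
Setting this equal to −122 kJ gives D = 596 kJ/mol.

D(C=C) ≈ 596 kJ/mol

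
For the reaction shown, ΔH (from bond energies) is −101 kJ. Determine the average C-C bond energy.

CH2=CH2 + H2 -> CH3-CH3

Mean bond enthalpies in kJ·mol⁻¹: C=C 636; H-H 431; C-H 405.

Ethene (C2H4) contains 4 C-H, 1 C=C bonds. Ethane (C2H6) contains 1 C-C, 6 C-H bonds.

Let D be the C-C bond energy.
Σ(broken) = 4×405 + 1×636 + 1×431 = 2687
Σ(formed) = 1×D + 6×405 = 2430 + D
ΔH = Σ(broken) − Σ(formed) = (2687) − (2430 + D) = +257 − D
Setting this equal to −101 kJ gives D = 358 kJ/mol.

D(C-C) ≈ 358 kJ/mol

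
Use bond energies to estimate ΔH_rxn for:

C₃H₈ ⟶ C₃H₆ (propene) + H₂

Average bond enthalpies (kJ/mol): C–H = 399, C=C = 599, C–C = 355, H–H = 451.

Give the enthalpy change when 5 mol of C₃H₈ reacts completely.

Bonds broken (reactants):
  C–C: 2 × 355 = 710
  C–H: 8 × 399 = 3192
  Σ(broken) = 3902 kJ
Bonds formed (products):
  C–C: 1 × 355 = 355
  C–H: 6 × 399 = 2394
  C=C: 1 × 599 = 599
  H–H: 1 × 451 = 451
  Σ(formed) = 3799 kJ
ΔH = Σ(broken) − Σ(formed) = 3902 − 3799 = +103 kJ
For 5× the reaction as written: 5 × (+103) = +515 kJ

ΔH = +515 kJ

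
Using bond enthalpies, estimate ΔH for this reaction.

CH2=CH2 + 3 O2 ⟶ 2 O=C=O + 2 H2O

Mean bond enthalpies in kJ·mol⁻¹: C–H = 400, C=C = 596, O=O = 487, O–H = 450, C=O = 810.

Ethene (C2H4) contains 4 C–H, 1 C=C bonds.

ΔH ≈ −1383 kJ

Bonds broken (reactants):
  C–H: 4 × 400 = 1600
  C=C: 1 × 596 = 596
  O=O: 3 × 487 = 1461
  Σ(broken) = 3657 kJ
Bonds formed (products):
  C=O: 4 × 810 = 3240
  O–H: 4 × 450 = 1800
  Σ(formed) = 5040 kJ
ΔH = Σ(broken) − Σ(formed) = 3657 − 5040 = −1383 kJ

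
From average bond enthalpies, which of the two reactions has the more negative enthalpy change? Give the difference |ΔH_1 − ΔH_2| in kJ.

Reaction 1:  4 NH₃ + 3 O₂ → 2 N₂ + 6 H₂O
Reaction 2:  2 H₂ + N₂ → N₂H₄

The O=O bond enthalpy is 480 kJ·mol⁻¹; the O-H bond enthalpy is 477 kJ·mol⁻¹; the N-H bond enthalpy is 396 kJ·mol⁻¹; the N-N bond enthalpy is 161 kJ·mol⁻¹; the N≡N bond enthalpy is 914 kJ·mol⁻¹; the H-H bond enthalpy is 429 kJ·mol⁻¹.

Reaction 1, by 1387 kJ

Reaction 1:
  Bonds broken (reactants):
    N-H: 12 × 396 = 4752
    O=O: 3 × 480 = 1440
    Σ(broken) = 6192 kJ
  Bonds formed (products):
    N≡N: 2 × 914 = 1828
    O-H: 12 × 477 = 5724
    Σ(formed) = 7552 kJ
  ΔH_1 = 6192 − 7552 = −1360 kJ
Reaction 2:
  Bonds broken (reactants):
    H-H: 2 × 429 = 858
    N≡N: 1 × 914 = 914
    Σ(broken) = 1772 kJ
  Bonds formed (products):
    N-H: 4 × 396 = 1584
    N-N: 1 × 161 = 161
    Σ(formed) = 1745 kJ
  ΔH_2 = 1772 − 1745 = +27 kJ
ΔH_1 − ΔH_2 = −1387 kJ, so reaction 1 has the more negative ΔH; |ΔH_1 − ΔH_2| = 1387 kJ.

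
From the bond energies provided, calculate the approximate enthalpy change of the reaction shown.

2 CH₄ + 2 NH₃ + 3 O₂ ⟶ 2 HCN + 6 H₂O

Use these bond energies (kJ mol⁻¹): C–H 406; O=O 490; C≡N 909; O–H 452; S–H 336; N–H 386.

Bonds broken (reactants):
  C–H: 8 × 406 = 3248
  N–H: 6 × 386 = 2316
  O=O: 3 × 490 = 1470
  Σ(broken) = 7034 kJ
Bonds formed (products):
  C≡N: 2 × 909 = 1818
  C–H: 2 × 406 = 812
  O–H: 12 × 452 = 5424
  Σ(formed) = 8054 kJ
ΔH = Σ(broken) − Σ(formed) = 7034 − 8054 = −1020 kJ

ΔH ≈ −1020 kJ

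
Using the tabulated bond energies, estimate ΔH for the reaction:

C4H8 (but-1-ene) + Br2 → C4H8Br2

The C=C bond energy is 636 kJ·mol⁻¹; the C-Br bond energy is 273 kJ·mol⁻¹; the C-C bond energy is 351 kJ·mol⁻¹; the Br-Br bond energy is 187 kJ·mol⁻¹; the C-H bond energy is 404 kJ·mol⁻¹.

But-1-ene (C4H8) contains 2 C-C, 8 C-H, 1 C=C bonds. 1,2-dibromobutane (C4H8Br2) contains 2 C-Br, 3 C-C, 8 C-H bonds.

ΔH ≈ −74 kJ

Bonds broken (reactants):
  Br-Br: 1 × 187 = 187
  C-C: 2 × 351 = 702
  C-H: 8 × 404 = 3232
  C=C: 1 × 636 = 636
  Σ(broken) = 4757 kJ
Bonds formed (products):
  C-Br: 2 × 273 = 546
  C-C: 3 × 351 = 1053
  C-H: 8 × 404 = 3232
  Σ(formed) = 4831 kJ
ΔH = Σ(broken) − Σ(formed) = 4757 − 4831 = −74 kJ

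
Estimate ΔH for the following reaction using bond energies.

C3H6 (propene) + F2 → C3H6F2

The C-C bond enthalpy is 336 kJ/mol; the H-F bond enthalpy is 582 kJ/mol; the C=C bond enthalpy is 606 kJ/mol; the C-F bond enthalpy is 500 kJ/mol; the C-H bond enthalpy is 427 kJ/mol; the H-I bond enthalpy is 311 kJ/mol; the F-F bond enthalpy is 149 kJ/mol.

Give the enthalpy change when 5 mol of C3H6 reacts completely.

ΔH = −2905 kJ

Bonds broken (reactants):
  C-C: 1 × 336 = 336
  C-H: 6 × 427 = 2562
  C=C: 1 × 606 = 606
  F-F: 1 × 149 = 149
  Σ(broken) = 3653 kJ
Bonds formed (products):
  C-C: 2 × 336 = 672
  C-F: 2 × 500 = 1000
  C-H: 6 × 427 = 2562
  Σ(formed) = 4234 kJ
ΔH = Σ(broken) − Σ(formed) = 3653 − 4234 = −581 kJ
For 5× the reaction as written: 5 × (−581) = −2905 kJ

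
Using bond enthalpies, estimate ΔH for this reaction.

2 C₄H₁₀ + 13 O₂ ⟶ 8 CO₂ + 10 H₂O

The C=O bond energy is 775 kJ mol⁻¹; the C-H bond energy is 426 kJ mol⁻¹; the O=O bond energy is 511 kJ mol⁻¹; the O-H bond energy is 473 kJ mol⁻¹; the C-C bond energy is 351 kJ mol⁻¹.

ΔH ≈ −4591 kJ

Bonds broken (reactants):
  C-C: 6 × 351 = 2106
  C-H: 20 × 426 = 8520
  O=O: 13 × 511 = 6643
  Σ(broken) = 17269 kJ
Bonds formed (products):
  C=O: 16 × 775 = 12400
  O-H: 20 × 473 = 9460
  Σ(formed) = 21860 kJ
ΔH = Σ(broken) − Σ(formed) = 17269 − 21860 = −4591 kJ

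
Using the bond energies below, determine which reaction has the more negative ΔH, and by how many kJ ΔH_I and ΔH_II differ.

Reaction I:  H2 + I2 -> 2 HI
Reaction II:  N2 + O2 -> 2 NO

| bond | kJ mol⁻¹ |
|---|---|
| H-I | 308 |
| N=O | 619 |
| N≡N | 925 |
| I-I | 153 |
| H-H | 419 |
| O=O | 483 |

Reaction I:
  Bonds broken (reactants):
    H-H: 1 × 419 = 419
    I-I: 1 × 153 = 153
    Σ(broken) = 572 kJ
  Bonds formed (products):
    H-I: 2 × 308 = 616
    Σ(formed) = 616 kJ
  ΔH_I = 572 − 616 = −44 kJ
Reaction II:
  Bonds broken (reactants):
    N≡N: 1 × 925 = 925
    O=O: 1 × 483 = 483
    Σ(broken) = 1408 kJ
  Bonds formed (products):
    N=O: 2 × 619 = 1238
    Σ(formed) = 1238 kJ
  ΔH_II = 1408 − 1238 = +170 kJ
ΔH_I − ΔH_II = −214 kJ, so reaction I has the more negative ΔH; |ΔH_I − ΔH_II| = 214 kJ.

Reaction I, by 214 kJ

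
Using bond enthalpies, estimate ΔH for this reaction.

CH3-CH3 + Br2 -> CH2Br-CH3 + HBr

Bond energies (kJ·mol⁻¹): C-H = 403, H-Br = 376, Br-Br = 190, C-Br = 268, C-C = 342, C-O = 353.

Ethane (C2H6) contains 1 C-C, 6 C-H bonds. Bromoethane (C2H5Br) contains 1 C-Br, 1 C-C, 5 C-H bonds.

Bonds broken (reactants):
  Br-Br: 1 × 190 = 190
  C-C: 1 × 342 = 342
  C-H: 6 × 403 = 2418
  Σ(broken) = 2950 kJ
Bonds formed (products):
  C-Br: 1 × 268 = 268
  C-C: 1 × 342 = 342
  C-H: 5 × 403 = 2015
  H-Br: 1 × 376 = 376
  Σ(formed) = 3001 kJ
ΔH = Σ(broken) − Σ(formed) = 2950 − 3001 = −51 kJ

ΔH ≈ −51 kJ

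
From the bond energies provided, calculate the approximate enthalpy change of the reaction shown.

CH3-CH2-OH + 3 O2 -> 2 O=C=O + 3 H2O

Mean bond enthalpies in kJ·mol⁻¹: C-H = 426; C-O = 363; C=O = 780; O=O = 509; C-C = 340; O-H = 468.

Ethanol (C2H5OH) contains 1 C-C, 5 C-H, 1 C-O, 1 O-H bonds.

ΔH ≈ −1100 kJ

Bonds broken (reactants):
  C-C: 1 × 340 = 340
  C-H: 5 × 426 = 2130
  C-O: 1 × 363 = 363
  O-H: 1 × 468 = 468
  O=O: 3 × 509 = 1527
  Σ(broken) = 4828 kJ
Bonds formed (products):
  C=O: 4 × 780 = 3120
  O-H: 6 × 468 = 2808
  Σ(formed) = 5928 kJ
ΔH = Σ(broken) − Σ(formed) = 4828 − 5928 = −1100 kJ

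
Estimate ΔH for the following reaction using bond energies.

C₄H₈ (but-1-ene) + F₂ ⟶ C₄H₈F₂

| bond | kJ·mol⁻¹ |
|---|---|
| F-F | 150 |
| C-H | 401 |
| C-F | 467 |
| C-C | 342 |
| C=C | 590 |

Bonds broken (reactants):
  C-C: 2 × 342 = 684
  C-H: 8 × 401 = 3208
  C=C: 1 × 590 = 590
  F-F: 1 × 150 = 150
  Σ(broken) = 4632 kJ
Bonds formed (products):
  C-C: 3 × 342 = 1026
  C-F: 2 × 467 = 934
  C-H: 8 × 401 = 3208
  Σ(formed) = 5168 kJ
ΔH = Σ(broken) − Σ(formed) = 4632 − 5168 = −536 kJ

ΔH ≈ −536 kJ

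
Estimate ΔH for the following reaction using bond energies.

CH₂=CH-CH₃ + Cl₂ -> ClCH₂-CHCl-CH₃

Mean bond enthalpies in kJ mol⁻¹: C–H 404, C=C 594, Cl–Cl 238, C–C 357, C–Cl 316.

Bonds broken (reactants):
  C–C: 1 × 357 = 357
  C–H: 6 × 404 = 2424
  C=C: 1 × 594 = 594
  Cl–Cl: 1 × 238 = 238
  Σ(broken) = 3613 kJ
Bonds formed (products):
  C–C: 2 × 357 = 714
  C–Cl: 2 × 316 = 632
  C–H: 6 × 404 = 2424
  Σ(formed) = 3770 kJ
ΔH = Σ(broken) − Σ(formed) = 3613 − 3770 = −157 kJ

ΔH ≈ −157 kJ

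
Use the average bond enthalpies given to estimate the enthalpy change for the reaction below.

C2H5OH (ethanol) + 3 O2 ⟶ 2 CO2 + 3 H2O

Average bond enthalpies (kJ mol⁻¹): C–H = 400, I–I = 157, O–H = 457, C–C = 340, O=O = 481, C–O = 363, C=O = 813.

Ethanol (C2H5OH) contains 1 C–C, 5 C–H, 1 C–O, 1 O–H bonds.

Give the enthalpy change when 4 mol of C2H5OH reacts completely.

ΔH = −5564 kJ

Bonds broken (reactants):
  C–C: 1 × 340 = 340
  C–H: 5 × 400 = 2000
  C–O: 1 × 363 = 363
  O–H: 1 × 457 = 457
  O=O: 3 × 481 = 1443
  Σ(broken) = 4603 kJ
Bonds formed (products):
  C=O: 4 × 813 = 3252
  O–H: 6 × 457 = 2742
  Σ(formed) = 5994 kJ
ΔH = Σ(broken) − Σ(formed) = 4603 − 5994 = −1391 kJ
For 4× the reaction as written: 4 × (−1391) = −5564 kJ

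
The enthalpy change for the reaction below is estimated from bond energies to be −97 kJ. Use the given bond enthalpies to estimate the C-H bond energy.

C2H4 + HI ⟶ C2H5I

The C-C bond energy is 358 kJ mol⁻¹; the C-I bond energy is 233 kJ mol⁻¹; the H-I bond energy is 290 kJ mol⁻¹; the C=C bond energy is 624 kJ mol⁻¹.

D(C-H) ≈ 420 kJ/mol

Let D be the C-H bond energy.
Σ(broken) = 4×D + 1×624 + 1×290 = 914 + 4D
Σ(formed) = 1×358 + 5×D + 1×233 = 591 + 5D
ΔH = Σ(broken) − Σ(formed) = (914 + 4D) − (591 + 5D) = +323 − D
Setting this equal to −97 kJ gives D = 420 kJ/mol.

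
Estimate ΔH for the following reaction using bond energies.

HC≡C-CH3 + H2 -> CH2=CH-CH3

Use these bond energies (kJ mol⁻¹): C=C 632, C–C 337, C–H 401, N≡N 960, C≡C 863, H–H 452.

ΔH ≈ −119 kJ

Bonds broken (reactants):
  C≡C: 1 × 863 = 863
  C–C: 1 × 337 = 337
  C–H: 4 × 401 = 1604
  H–H: 1 × 452 = 452
  Σ(broken) = 3256 kJ
Bonds formed (products):
  C–C: 1 × 337 = 337
  C–H: 6 × 401 = 2406
  C=C: 1 × 632 = 632
  Σ(formed) = 3375 kJ
ΔH = Σ(broken) − Σ(formed) = 3256 − 3375 = −119 kJ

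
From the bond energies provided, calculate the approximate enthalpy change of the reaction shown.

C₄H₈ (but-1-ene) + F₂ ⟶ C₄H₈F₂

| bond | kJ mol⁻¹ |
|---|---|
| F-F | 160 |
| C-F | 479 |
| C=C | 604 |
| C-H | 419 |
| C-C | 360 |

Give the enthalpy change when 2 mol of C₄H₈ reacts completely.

Bonds broken (reactants):
  C-C: 2 × 360 = 720
  C-H: 8 × 419 = 3352
  C=C: 1 × 604 = 604
  F-F: 1 × 160 = 160
  Σ(broken) = 4836 kJ
Bonds formed (products):
  C-C: 3 × 360 = 1080
  C-F: 2 × 479 = 958
  C-H: 8 × 419 = 3352
  Σ(formed) = 5390 kJ
ΔH = Σ(broken) − Σ(formed) = 4836 − 5390 = −554 kJ
For 2× the reaction as written: 2 × (−554) = −1108 kJ

ΔH = −1108 kJ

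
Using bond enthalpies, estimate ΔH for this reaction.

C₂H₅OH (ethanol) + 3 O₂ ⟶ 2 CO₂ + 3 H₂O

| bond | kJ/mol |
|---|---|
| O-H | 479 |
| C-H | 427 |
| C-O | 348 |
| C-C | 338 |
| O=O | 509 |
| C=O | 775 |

ΔH ≈ −1147 kJ

Bonds broken (reactants):
  C-C: 1 × 338 = 338
  C-H: 5 × 427 = 2135
  C-O: 1 × 348 = 348
  O-H: 1 × 479 = 479
  O=O: 3 × 509 = 1527
  Σ(broken) = 4827 kJ
Bonds formed (products):
  C=O: 4 × 775 = 3100
  O-H: 6 × 479 = 2874
  Σ(formed) = 5974 kJ
ΔH = Σ(broken) − Σ(formed) = 4827 − 5974 = −1147 kJ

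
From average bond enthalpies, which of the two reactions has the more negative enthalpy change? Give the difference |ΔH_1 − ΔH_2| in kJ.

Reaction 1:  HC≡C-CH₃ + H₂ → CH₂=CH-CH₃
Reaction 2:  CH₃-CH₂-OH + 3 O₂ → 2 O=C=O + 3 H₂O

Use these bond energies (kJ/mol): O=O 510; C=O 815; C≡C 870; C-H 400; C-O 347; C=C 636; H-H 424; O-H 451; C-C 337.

Reaction 2, by 1159 kJ

Reaction 1:
  Bonds broken (reactants):
    C≡C: 1 × 870 = 870
    C-C: 1 × 337 = 337
    C-H: 4 × 400 = 1600
    H-H: 1 × 424 = 424
    Σ(broken) = 3231 kJ
  Bonds formed (products):
    C-C: 1 × 337 = 337
    C-H: 6 × 400 = 2400
    C=C: 1 × 636 = 636
    Σ(formed) = 3373 kJ
  ΔH_1 = 3231 − 3373 = −142 kJ
Reaction 2:
  Bonds broken (reactants):
    C-C: 1 × 337 = 337
    C-H: 5 × 400 = 2000
    C-O: 1 × 347 = 347
    O-H: 1 × 451 = 451
    O=O: 3 × 510 = 1530
    Σ(broken) = 4665 kJ
  Bonds formed (products):
    C=O: 4 × 815 = 3260
    O-H: 6 × 451 = 2706
    Σ(formed) = 5966 kJ
  ΔH_2 = 4665 − 5966 = −1301 kJ
ΔH_1 − ΔH_2 = +1159 kJ, so reaction 2 has the more negative ΔH; |ΔH_1 − ΔH_2| = 1159 kJ.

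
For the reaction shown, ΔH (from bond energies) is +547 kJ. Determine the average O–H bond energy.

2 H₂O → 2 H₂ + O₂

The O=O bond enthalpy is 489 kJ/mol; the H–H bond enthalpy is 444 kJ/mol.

Let D be the O–H bond energy.
Σ(broken) = 4×D = 4D
Σ(formed) = 2×444 + 1×489 = 1377
ΔH = Σ(broken) − Σ(formed) = (4D) − (1377) = −1377 + 4D
Setting this equal to +547 kJ gives 4D = 1924, so D = 481 kJ/mol.

D(O–H) ≈ 481 kJ/mol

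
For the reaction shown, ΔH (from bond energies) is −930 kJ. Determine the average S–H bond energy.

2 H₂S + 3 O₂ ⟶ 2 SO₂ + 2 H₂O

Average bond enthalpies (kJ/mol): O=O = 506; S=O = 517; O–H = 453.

D(S–H) ≈ 358 kJ/mol

Let D be the S–H bond energy.
Σ(broken) = 3×506 + 4×D = 1518 + 4D
Σ(formed) = 4×453 + 4×517 = 3880
ΔH = Σ(broken) − Σ(formed) = (1518 + 4D) − (3880) = −2362 + 4D
Setting this equal to −930 kJ gives 4D = 1432, so D = 358 kJ/mol.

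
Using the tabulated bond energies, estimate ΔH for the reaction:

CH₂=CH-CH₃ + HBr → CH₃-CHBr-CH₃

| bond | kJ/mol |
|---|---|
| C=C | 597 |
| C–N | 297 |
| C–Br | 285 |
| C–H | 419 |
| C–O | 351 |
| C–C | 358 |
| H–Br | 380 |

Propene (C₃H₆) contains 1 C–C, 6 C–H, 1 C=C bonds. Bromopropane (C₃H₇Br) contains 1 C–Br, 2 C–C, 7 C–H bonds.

Bonds broken (reactants):
  C–C: 1 × 358 = 358
  C–H: 6 × 419 = 2514
  C=C: 1 × 597 = 597
  H–Br: 1 × 380 = 380
  Σ(broken) = 3849 kJ
Bonds formed (products):
  C–Br: 1 × 285 = 285
  C–C: 2 × 358 = 716
  C–H: 7 × 419 = 2933
  Σ(formed) = 3934 kJ
ΔH = Σ(broken) − Σ(formed) = 3849 − 3934 = −85 kJ

ΔH ≈ −85 kJ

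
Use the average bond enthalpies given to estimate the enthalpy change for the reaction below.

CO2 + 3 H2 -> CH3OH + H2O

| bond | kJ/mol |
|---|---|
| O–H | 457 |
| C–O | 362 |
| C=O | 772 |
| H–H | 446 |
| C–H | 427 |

ΔH ≈ −132 kJ

Bonds broken (reactants):
  C=O: 2 × 772 = 1544
  H–H: 3 × 446 = 1338
  Σ(broken) = 2882 kJ
Bonds formed (products):
  C–H: 3 × 427 = 1281
  C–O: 1 × 362 = 362
  O–H: 3 × 457 = 1371
  Σ(formed) = 3014 kJ
ΔH = Σ(broken) − Σ(formed) = 2882 − 3014 = −132 kJ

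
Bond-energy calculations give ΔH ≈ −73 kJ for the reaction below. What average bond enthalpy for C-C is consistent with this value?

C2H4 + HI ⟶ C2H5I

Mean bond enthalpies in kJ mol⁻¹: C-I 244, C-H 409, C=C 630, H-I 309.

Let D be the C-C bond energy.
Σ(broken) = 4×409 + 1×630 + 1×309 = 2575
Σ(formed) = 1×D + 5×409 + 1×244 = 2289 + D
ΔH = Σ(broken) − Σ(formed) = (2575) − (2289 + D) = +286 − D
Setting this equal to −73 kJ gives D = 359 kJ/mol.

D(C-C) ≈ 359 kJ/mol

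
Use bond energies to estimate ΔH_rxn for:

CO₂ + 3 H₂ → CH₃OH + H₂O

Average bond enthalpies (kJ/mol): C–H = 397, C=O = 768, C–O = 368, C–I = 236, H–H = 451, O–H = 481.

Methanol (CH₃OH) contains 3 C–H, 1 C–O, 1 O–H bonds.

ΔH ≈ −113 kJ

Bonds broken (reactants):
  C=O: 2 × 768 = 1536
  H–H: 3 × 451 = 1353
  Σ(broken) = 2889 kJ
Bonds formed (products):
  C–H: 3 × 397 = 1191
  C–O: 1 × 368 = 368
  O–H: 3 × 481 = 1443
  Σ(formed) = 3002 kJ
ΔH = Σ(broken) − Σ(formed) = 2889 − 3002 = −113 kJ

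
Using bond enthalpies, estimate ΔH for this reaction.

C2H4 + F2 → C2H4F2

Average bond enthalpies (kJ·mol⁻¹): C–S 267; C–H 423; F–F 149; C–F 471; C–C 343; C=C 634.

ΔH ≈ −502 kJ

Bonds broken (reactants):
  C–H: 4 × 423 = 1692
  C=C: 1 × 634 = 634
  F–F: 1 × 149 = 149
  Σ(broken) = 2475 kJ
Bonds formed (products):
  C–C: 1 × 343 = 343
  C–F: 2 × 471 = 942
  C–H: 4 × 423 = 1692
  Σ(formed) = 2977 kJ
ΔH = Σ(broken) − Σ(formed) = 2475 − 2977 = −502 kJ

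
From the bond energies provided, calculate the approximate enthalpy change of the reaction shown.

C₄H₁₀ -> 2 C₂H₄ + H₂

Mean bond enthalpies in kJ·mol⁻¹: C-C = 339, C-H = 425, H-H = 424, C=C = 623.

Bonds broken (reactants):
  C-C: 3 × 339 = 1017
  C-H: 10 × 425 = 4250
  Σ(broken) = 5267 kJ
Bonds formed (products):
  C-H: 8 × 425 = 3400
  C=C: 2 × 623 = 1246
  H-H: 1 × 424 = 424
  Σ(formed) = 5070 kJ
ΔH = Σ(broken) − Σ(formed) = 5267 − 5070 = +197 kJ

ΔH ≈ +197 kJ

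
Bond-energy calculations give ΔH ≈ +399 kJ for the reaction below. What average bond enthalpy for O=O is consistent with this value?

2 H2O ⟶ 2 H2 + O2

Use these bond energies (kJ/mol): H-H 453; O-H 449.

D(O=O) ≈ 491 kJ/mol

Let D be the O=O bond energy.
Σ(broken) = 4×449 = 1796
Σ(formed) = 2×453 + 1×D = 906 + D
ΔH = Σ(broken) − Σ(formed) = (1796) − (906 + D) = +890 − D
Setting this equal to +399 kJ gives D = 491 kJ/mol.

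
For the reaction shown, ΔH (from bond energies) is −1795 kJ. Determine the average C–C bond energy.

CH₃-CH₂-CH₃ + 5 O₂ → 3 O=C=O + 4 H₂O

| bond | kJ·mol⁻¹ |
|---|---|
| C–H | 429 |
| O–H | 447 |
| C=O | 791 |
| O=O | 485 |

Let D be the C–C bond energy.
Σ(broken) = 2×D + 8×429 + 5×485 = 5857 + 2D
Σ(formed) = 6×791 + 8×447 = 8322
ΔH = Σ(broken) − Σ(formed) = (5857 + 2D) − (8322) = −2465 + 2D
Setting this equal to −1795 kJ gives 2D = 670, so D = 335 kJ/mol.

D(C–C) ≈ 335 kJ/mol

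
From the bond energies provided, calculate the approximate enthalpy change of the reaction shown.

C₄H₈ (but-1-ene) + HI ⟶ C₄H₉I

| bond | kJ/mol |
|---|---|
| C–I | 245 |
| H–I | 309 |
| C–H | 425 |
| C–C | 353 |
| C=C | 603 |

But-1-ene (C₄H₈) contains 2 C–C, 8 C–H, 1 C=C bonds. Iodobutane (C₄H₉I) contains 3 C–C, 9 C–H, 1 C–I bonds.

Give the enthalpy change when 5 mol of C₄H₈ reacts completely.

ΔH = −555 kJ

Bonds broken (reactants):
  C–C: 2 × 353 = 706
  C–H: 8 × 425 = 3400
  C=C: 1 × 603 = 603
  H–I: 1 × 309 = 309
  Σ(broken) = 5018 kJ
Bonds formed (products):
  C–C: 3 × 353 = 1059
  C–H: 9 × 425 = 3825
  C–I: 1 × 245 = 245
  Σ(formed) = 5129 kJ
ΔH = Σ(broken) − Σ(formed) = 5018 − 5129 = −111 kJ
For 5× the reaction as written: 5 × (−111) = −555 kJ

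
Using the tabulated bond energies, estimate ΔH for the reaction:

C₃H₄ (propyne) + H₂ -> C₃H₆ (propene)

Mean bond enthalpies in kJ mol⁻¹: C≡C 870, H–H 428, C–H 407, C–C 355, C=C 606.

Bonds broken (reactants):
  C≡C: 1 × 870 = 870
  C–C: 1 × 355 = 355
  C–H: 4 × 407 = 1628
  H–H: 1 × 428 = 428
  Σ(broken) = 3281 kJ
Bonds formed (products):
  C–C: 1 × 355 = 355
  C–H: 6 × 407 = 2442
  C=C: 1 × 606 = 606
  Σ(formed) = 3403 kJ
ΔH = Σ(broken) − Σ(formed) = 3281 − 3403 = −122 kJ

ΔH ≈ −122 kJ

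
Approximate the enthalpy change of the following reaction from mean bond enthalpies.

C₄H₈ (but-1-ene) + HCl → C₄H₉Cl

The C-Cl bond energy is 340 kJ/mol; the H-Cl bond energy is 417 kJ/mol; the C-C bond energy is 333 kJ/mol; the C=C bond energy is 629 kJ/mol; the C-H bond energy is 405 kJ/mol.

Bonds broken (reactants):
  C-C: 2 × 333 = 666
  C-H: 8 × 405 = 3240
  C=C: 1 × 629 = 629
  H-Cl: 1 × 417 = 417
  Σ(broken) = 4952 kJ
Bonds formed (products):
  C-C: 3 × 333 = 999
  C-Cl: 1 × 340 = 340
  C-H: 9 × 405 = 3645
  Σ(formed) = 4984 kJ
ΔH = Σ(broken) − Σ(formed) = 4952 − 4984 = −32 kJ

ΔH ≈ −32 kJ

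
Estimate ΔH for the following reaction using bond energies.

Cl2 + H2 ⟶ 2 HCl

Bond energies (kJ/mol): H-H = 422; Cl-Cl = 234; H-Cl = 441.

ΔH ≈ −226 kJ

Bonds broken (reactants):
  Cl-Cl: 1 × 234 = 234
  H-H: 1 × 422 = 422
  Σ(broken) = 656 kJ
Bonds formed (products):
  H-Cl: 2 × 441 = 882
  Σ(formed) = 882 kJ
ΔH = Σ(broken) − Σ(formed) = 656 − 882 = −226 kJ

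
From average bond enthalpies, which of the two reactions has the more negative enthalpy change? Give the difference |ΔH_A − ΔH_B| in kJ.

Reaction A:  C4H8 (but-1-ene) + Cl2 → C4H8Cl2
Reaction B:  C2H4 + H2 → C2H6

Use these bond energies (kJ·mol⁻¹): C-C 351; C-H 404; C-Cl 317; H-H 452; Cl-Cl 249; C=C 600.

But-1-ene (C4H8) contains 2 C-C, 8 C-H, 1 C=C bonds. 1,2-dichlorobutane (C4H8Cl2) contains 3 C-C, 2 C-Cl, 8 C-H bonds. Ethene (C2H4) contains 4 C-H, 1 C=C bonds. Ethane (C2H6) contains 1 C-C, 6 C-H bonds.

Reaction A:
  Bonds broken (reactants):
    C-C: 2 × 351 = 702
    C-H: 8 × 404 = 3232
    C=C: 1 × 600 = 600
    Cl-Cl: 1 × 249 = 249
    Σ(broken) = 4783 kJ
  Bonds formed (products):
    C-C: 3 × 351 = 1053
    C-Cl: 2 × 317 = 634
    C-H: 8 × 404 = 3232
    Σ(formed) = 4919 kJ
  ΔH_A = 4783 − 4919 = −136 kJ
Reaction B:
  Bonds broken (reactants):
    C-H: 4 × 404 = 1616
    C=C: 1 × 600 = 600
    H-H: 1 × 452 = 452
    Σ(broken) = 2668 kJ
  Bonds formed (products):
    C-C: 1 × 351 = 351
    C-H: 6 × 404 = 2424
    Σ(formed) = 2775 kJ
  ΔH_B = 2668 − 2775 = −107 kJ
ΔH_A − ΔH_B = −29 kJ, so reaction A has the more negative ΔH; |ΔH_A − ΔH_B| = 29 kJ.

Reaction A, by 29 kJ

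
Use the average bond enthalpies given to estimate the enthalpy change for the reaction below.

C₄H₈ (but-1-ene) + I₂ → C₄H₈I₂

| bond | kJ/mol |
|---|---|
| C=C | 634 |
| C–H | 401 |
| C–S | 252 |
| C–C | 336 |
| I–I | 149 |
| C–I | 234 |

Bonds broken (reactants):
  C–C: 2 × 336 = 672
  C–H: 8 × 401 = 3208
  C=C: 1 × 634 = 634
  I–I: 1 × 149 = 149
  Σ(broken) = 4663 kJ
Bonds formed (products):
  C–C: 3 × 336 = 1008
  C–H: 8 × 401 = 3208
  C–I: 2 × 234 = 468
  Σ(formed) = 4684 kJ
ΔH = Σ(broken) − Σ(formed) = 4663 − 4684 = −21 kJ

ΔH ≈ −21 kJ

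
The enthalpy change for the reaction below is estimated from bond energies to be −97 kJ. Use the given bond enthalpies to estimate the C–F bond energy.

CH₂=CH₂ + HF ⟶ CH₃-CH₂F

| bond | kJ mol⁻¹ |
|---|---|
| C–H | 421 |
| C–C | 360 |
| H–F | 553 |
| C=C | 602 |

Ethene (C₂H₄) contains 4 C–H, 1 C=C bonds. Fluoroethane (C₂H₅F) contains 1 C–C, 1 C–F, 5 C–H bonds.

Let D be the C–F bond energy.
Σ(broken) = 4×421 + 1×602 + 1×553 = 2839
Σ(formed) = 1×360 + 1×D + 5×421 = 2465 + D
ΔH = Σ(broken) − Σ(formed) = (2839) − (2465 + D) = +374 − D
Setting this equal to −97 kJ gives D = 471 kJ/mol.

D(C–F) ≈ 471 kJ/mol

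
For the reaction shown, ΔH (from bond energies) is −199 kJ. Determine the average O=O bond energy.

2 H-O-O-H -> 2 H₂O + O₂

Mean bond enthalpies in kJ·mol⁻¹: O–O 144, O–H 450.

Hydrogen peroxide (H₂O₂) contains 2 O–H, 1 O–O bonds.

Let D be the O=O bond energy.
Σ(broken) = 4×450 + 2×144 = 2088
Σ(formed) = 4×450 + 1×D = 1800 + D
ΔH = Σ(broken) − Σ(formed) = (2088) − (1800 + D) = +288 − D
Setting this equal to −199 kJ gives D = 487 kJ/mol.

D(O=O) ≈ 487 kJ/mol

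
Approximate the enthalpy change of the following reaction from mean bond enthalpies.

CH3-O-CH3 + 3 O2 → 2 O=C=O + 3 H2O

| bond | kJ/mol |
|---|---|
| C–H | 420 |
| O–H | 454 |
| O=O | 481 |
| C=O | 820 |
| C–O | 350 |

ΔH ≈ −1341 kJ

Bonds broken (reactants):
  C–H: 6 × 420 = 2520
  C–O: 2 × 350 = 700
  O=O: 3 × 481 = 1443
  Σ(broken) = 4663 kJ
Bonds formed (products):
  C=O: 4 × 820 = 3280
  O–H: 6 × 454 = 2724
  Σ(formed) = 6004 kJ
ΔH = Σ(broken) − Σ(formed) = 4663 − 6004 = −1341 kJ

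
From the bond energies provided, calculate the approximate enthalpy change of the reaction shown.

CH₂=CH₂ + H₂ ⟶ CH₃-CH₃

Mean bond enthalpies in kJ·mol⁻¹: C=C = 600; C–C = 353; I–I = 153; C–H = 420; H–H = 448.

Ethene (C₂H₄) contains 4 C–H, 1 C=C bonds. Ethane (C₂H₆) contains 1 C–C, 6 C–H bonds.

ΔH ≈ −145 kJ

Bonds broken (reactants):
  C–H: 4 × 420 = 1680
  C=C: 1 × 600 = 600
  H–H: 1 × 448 = 448
  Σ(broken) = 2728 kJ
Bonds formed (products):
  C–C: 1 × 353 = 353
  C–H: 6 × 420 = 2520
  Σ(formed) = 2873 kJ
ΔH = Σ(broken) − Σ(formed) = 2728 − 2873 = −145 kJ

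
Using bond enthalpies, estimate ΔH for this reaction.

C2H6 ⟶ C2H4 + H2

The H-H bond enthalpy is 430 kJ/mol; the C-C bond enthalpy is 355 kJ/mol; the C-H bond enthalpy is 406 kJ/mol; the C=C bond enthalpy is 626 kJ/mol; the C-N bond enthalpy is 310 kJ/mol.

Bonds broken (reactants):
  C-C: 1 × 355 = 355
  C-H: 6 × 406 = 2436
  Σ(broken) = 2791 kJ
Bonds formed (products):
  C-H: 4 × 406 = 1624
  C=C: 1 × 626 = 626
  H-H: 1 × 430 = 430
  Σ(formed) = 2680 kJ
ΔH = Σ(broken) − Σ(formed) = 2791 − 2680 = +111 kJ

ΔH ≈ +111 kJ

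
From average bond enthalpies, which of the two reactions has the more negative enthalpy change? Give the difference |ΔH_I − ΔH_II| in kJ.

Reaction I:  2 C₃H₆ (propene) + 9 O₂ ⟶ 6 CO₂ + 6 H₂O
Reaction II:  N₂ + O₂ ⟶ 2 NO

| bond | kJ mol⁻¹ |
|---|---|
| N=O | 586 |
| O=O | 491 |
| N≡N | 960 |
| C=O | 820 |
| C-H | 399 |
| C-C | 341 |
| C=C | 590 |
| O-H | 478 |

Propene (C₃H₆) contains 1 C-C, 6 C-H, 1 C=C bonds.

Reaction I:
  Bonds broken (reactants):
    C-C: 2 × 341 = 682
    C-H: 12 × 399 = 4788
    C=C: 2 × 590 = 1180
    O=O: 9 × 491 = 4419
    Σ(broken) = 11069 kJ
  Bonds formed (products):
    C=O: 12 × 820 = 9840
    O-H: 12 × 478 = 5736
    Σ(formed) = 15576 kJ
  ΔH_I = 11069 − 15576 = −4507 kJ
Reaction II:
  Bonds broken (reactants):
    N≡N: 1 × 960 = 960
    O=O: 1 × 491 = 491
    Σ(broken) = 1451 kJ
  Bonds formed (products):
    N=O: 2 × 586 = 1172
    Σ(formed) = 1172 kJ
  ΔH_II = 1451 − 1172 = +279 kJ
ΔH_I − ΔH_II = −4786 kJ, so reaction I has the more negative ΔH; |ΔH_I − ΔH_II| = 4786 kJ.

Reaction I, by 4786 kJ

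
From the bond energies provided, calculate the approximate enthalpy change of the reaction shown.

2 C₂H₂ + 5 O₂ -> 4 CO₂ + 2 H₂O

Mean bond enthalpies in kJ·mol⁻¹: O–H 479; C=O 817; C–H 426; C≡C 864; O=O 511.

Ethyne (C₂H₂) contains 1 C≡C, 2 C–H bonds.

Bonds broken (reactants):
  C≡C: 2 × 864 = 1728
  C–H: 4 × 426 = 1704
  O=O: 5 × 511 = 2555
  Σ(broken) = 5987 kJ
Bonds formed (products):
  C=O: 8 × 817 = 6536
  O–H: 4 × 479 = 1916
  Σ(formed) = 8452 kJ
ΔH = Σ(broken) − Σ(formed) = 5987 − 8452 = −2465 kJ

ΔH ≈ −2465 kJ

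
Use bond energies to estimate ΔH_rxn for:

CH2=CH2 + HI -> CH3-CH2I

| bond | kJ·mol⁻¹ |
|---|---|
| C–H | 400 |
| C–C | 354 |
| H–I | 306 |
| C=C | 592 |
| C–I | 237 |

ΔH ≈ −93 kJ

Bonds broken (reactants):
  C–H: 4 × 400 = 1600
  C=C: 1 × 592 = 592
  H–I: 1 × 306 = 306
  Σ(broken) = 2498 kJ
Bonds formed (products):
  C–C: 1 × 354 = 354
  C–H: 5 × 400 = 2000
  C–I: 1 × 237 = 237
  Σ(formed) = 2591 kJ
ΔH = Σ(broken) − Σ(formed) = 2498 − 2591 = −93 kJ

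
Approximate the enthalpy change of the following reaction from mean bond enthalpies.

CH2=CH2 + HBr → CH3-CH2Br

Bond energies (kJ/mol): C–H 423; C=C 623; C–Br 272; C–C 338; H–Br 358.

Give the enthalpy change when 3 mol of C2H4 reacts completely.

ΔH = −156 kJ

Bonds broken (reactants):
  C–H: 4 × 423 = 1692
  C=C: 1 × 623 = 623
  H–Br: 1 × 358 = 358
  Σ(broken) = 2673 kJ
Bonds formed (products):
  C–Br: 1 × 272 = 272
  C–C: 1 × 338 = 338
  C–H: 5 × 423 = 2115
  Σ(formed) = 2725 kJ
ΔH = Σ(broken) − Σ(formed) = 2673 − 2725 = −52 kJ
For 3× the reaction as written: 3 × (−52) = −156 kJ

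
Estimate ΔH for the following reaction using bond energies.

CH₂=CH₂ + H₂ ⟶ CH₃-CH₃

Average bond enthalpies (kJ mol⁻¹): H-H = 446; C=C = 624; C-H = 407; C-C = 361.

Bonds broken (reactants):
  C-H: 4 × 407 = 1628
  C=C: 1 × 624 = 624
  H-H: 1 × 446 = 446
  Σ(broken) = 2698 kJ
Bonds formed (products):
  C-C: 1 × 361 = 361
  C-H: 6 × 407 = 2442
  Σ(formed) = 2803 kJ
ΔH = Σ(broken) − Σ(formed) = 2698 − 2803 = −105 kJ

ΔH ≈ −105 kJ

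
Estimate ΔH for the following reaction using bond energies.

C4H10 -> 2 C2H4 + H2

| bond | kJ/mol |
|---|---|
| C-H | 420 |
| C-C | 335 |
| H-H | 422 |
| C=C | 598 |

ΔH ≈ +227 kJ

Bonds broken (reactants):
  C-C: 3 × 335 = 1005
  C-H: 10 × 420 = 4200
  Σ(broken) = 5205 kJ
Bonds formed (products):
  C-H: 8 × 420 = 3360
  C=C: 2 × 598 = 1196
  H-H: 1 × 422 = 422
  Σ(formed) = 4978 kJ
ΔH = Σ(broken) − Σ(formed) = 5205 − 4978 = +227 kJ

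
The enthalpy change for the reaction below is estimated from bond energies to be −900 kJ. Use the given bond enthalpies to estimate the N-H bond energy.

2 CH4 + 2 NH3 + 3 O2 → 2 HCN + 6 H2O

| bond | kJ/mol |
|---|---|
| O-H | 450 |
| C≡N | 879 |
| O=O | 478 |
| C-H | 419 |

D(N-H) ≈ 385 kJ/mol

Let D be the N-H bond energy.
Σ(broken) = 8×419 + 6×D + 3×478 = 4786 + 6D
Σ(formed) = 2×879 + 2×419 + 12×450 = 7996
ΔH = Σ(broken) − Σ(formed) = (4786 + 6D) − (7996) = −3210 + 6D
Setting this equal to −900 kJ gives 6D = 2310, so D = 385 kJ/mol.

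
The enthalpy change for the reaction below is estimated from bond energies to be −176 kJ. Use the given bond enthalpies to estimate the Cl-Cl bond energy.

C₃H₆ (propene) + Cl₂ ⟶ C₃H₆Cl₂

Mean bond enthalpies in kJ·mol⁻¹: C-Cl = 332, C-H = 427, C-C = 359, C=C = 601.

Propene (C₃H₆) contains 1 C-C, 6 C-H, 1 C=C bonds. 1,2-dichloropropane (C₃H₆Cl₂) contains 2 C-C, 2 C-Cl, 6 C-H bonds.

D(Cl-Cl) ≈ 246 kJ/mol

Let D be the Cl-Cl bond energy.
Σ(broken) = 1×359 + 6×427 + 1×601 + 1×D = 3522 + D
Σ(formed) = 2×359 + 2×332 + 6×427 = 3944
ΔH = Σ(broken) − Σ(formed) = (3522 + D) − (3944) = −422 + D
Setting this equal to −176 kJ gives D = 246 kJ/mol.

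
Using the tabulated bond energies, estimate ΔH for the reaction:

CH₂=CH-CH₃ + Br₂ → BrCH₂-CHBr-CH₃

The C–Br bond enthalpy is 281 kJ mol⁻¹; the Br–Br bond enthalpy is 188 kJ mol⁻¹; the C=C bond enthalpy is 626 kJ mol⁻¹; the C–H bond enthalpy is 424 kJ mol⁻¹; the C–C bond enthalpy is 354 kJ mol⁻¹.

Bonds broken (reactants):
  Br–Br: 1 × 188 = 188
  C–C: 1 × 354 = 354
  C–H: 6 × 424 = 2544
  C=C: 1 × 626 = 626
  Σ(broken) = 3712 kJ
Bonds formed (products):
  C–Br: 2 × 281 = 562
  C–C: 2 × 354 = 708
  C–H: 6 × 424 = 2544
  Σ(formed) = 3814 kJ
ΔH = Σ(broken) − Σ(formed) = 3712 − 3814 = −102 kJ

ΔH ≈ −102 kJ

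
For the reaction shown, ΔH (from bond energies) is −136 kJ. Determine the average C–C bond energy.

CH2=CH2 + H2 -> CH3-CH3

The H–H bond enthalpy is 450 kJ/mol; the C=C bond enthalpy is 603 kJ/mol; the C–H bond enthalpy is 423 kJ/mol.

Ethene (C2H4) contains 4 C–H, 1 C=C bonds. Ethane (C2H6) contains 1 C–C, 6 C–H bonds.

Let D be the C–C bond energy.
Σ(broken) = 4×423 + 1×603 + 1×450 = 2745
Σ(formed) = 1×D + 6×423 = 2538 + D
ΔH = Σ(broken) − Σ(formed) = (2745) − (2538 + D) = +207 − D
Setting this equal to −136 kJ gives D = 343 kJ/mol.

D(C–C) ≈ 343 kJ/mol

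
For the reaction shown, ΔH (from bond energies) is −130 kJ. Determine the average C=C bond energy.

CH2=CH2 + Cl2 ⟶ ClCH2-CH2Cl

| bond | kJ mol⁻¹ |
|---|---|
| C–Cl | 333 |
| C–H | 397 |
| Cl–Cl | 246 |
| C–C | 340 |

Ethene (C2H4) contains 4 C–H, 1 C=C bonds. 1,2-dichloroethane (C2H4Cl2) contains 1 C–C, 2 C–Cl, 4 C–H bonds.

D(C=C) ≈ 630 kJ/mol

Let D be the C=C bond energy.
Σ(broken) = 4×397 + 1×D + 1×246 = 1834 + D
Σ(formed) = 1×340 + 2×333 + 4×397 = 2594
ΔH = Σ(broken) − Σ(formed) = (1834 + D) − (2594) = −760 + D
Setting this equal to −130 kJ gives D = 630 kJ/mol.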